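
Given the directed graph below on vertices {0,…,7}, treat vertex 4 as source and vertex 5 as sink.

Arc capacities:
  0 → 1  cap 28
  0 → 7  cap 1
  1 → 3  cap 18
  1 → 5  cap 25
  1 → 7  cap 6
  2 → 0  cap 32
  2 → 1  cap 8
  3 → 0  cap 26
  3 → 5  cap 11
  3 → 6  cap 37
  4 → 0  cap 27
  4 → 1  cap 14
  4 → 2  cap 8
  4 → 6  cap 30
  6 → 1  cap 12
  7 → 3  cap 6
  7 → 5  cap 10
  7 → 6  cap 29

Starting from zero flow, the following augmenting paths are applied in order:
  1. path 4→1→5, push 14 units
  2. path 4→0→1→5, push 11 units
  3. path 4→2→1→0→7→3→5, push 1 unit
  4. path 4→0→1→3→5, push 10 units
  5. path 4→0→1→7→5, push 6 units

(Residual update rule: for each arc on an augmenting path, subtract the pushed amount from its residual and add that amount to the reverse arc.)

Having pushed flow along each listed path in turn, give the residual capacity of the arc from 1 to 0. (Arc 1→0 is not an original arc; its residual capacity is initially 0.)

Residual capacity of (1,0): 26

after path 1 (4→1→5, push 14): res(1,0)=0
after path 2 (4→0→1→5, push 11): res(1,0)=11
after path 3 (4→2→1→0→7→3→5, push 1): res(1,0)=10
after path 4 (4→0→1→3→5, push 10): res(1,0)=20
after path 5 (4→0→1→7→5, push 6): res(1,0)=26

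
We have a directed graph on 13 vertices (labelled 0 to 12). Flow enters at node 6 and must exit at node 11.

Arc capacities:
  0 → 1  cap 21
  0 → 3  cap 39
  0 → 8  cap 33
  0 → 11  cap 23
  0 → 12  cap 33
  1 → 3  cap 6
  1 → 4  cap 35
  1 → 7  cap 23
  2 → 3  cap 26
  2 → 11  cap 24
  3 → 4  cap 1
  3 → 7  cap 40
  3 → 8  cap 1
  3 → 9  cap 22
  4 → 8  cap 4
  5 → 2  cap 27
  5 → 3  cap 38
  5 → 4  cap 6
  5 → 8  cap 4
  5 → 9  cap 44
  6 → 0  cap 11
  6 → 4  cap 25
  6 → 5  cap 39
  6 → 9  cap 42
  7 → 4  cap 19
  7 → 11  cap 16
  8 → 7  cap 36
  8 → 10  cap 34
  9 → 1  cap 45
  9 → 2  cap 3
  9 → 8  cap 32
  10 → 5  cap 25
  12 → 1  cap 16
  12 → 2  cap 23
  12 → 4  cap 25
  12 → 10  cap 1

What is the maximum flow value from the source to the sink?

Maximum flow value: 51

augment #1: 6→0→11 bottleneck 11, total now 11
augment #2: 6→5→2→11 bottleneck 24, total now 35
augment #3: 6→4→8→7→11 bottleneck 4, total now 39
augment #4: 6→5→3→7→11 bottleneck 12, total now 51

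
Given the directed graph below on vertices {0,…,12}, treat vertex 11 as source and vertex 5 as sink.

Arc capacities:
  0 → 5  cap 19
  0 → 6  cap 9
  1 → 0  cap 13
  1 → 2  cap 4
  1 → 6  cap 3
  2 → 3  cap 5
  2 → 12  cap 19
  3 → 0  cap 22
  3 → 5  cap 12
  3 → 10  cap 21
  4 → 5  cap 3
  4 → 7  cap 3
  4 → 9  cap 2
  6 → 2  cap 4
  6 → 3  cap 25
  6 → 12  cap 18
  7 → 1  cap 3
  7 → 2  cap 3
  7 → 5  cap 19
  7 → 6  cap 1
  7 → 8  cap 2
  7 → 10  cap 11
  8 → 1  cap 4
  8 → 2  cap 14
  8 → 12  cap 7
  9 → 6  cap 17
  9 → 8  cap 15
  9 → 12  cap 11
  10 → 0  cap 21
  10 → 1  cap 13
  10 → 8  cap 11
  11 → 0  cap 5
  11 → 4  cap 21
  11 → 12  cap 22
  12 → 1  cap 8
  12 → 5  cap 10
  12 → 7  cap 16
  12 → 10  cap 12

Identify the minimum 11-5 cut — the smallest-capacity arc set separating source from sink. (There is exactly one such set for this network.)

augment #1: 11→0→5 push 5
augment #2: 11→4→5 push 3
augment #3: 11→12→5 push 10
augment #4: 11→4→7→5 push 3
augment #5: 11→12→7→5 push 12
augment #6: 11→4→9→6→3→5 push 2
max flow = 35; residual-reachable set from 11 gives S-side
cut edges (S→T): {(4,5), (4,7), (4,9), (11,0), (11,12)} total cap 35

Min-cut arcs: {(4,5), (4,7), (4,9), (11,0), (11,12)} (total capacity 35)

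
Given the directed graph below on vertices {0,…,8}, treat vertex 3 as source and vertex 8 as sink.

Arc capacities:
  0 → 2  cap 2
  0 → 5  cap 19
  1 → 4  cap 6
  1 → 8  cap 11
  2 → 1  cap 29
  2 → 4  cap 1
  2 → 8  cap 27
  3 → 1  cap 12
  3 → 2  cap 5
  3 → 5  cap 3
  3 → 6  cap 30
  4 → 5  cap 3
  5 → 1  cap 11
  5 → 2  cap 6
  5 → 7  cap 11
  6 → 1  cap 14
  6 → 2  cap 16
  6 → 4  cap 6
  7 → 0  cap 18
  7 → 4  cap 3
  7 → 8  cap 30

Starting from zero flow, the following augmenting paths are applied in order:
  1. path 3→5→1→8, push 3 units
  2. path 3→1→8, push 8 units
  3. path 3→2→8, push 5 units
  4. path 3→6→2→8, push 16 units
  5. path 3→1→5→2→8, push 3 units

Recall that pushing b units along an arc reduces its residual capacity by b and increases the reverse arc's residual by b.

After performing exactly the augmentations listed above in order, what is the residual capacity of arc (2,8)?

Residual capacity of (2,8): 3

after path 1 (3→5→1→8, push 3): res(2,8)=27
after path 2 (3→1→8, push 8): res(2,8)=27
after path 3 (3→2→8, push 5): res(2,8)=22
after path 4 (3→6→2→8, push 16): res(2,8)=6
after path 5 (3→1→5→2→8, push 3): res(2,8)=3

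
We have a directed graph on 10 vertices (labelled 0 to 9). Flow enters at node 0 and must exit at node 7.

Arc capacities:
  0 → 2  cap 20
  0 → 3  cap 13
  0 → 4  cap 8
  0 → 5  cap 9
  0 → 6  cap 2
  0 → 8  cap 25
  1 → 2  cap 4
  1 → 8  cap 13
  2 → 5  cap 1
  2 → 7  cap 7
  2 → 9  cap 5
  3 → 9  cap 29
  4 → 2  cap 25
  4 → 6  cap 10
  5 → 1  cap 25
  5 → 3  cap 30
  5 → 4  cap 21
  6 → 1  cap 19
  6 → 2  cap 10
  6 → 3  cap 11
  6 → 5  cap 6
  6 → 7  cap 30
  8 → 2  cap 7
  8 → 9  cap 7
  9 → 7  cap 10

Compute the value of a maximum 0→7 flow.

augment #1: 0→2→7 bottleneck 7, total now 7
augment #2: 0→6→7 bottleneck 2, total now 9
augment #3: 0→2→9→7 bottleneck 5, total now 14
augment #4: 0→3→9→7 bottleneck 5, total now 19
augment #5: 0→4→6→7 bottleneck 8, total now 27
augment #6: 0→5→4→6→7 bottleneck 2, total now 29

Maximum flow value: 29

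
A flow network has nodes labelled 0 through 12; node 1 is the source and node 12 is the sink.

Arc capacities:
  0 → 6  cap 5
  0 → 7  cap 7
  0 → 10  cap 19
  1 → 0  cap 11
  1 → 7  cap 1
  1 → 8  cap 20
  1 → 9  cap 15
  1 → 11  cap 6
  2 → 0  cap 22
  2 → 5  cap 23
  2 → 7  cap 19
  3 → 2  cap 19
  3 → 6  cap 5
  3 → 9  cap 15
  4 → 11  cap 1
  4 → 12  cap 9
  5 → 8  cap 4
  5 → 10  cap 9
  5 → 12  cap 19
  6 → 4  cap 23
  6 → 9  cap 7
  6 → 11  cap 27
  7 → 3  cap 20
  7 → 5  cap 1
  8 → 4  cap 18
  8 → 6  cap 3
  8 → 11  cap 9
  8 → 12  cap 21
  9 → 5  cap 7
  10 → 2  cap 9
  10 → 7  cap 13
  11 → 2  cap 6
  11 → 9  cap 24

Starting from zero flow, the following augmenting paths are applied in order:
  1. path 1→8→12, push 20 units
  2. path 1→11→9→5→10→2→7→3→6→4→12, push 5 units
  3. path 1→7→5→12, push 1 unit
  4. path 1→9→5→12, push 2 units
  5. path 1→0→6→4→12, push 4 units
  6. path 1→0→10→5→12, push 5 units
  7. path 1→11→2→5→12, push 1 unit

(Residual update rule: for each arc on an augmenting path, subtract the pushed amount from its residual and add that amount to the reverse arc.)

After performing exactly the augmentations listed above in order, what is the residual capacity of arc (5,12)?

after path 1 (1→8→12, push 20): res(5,12)=19
after path 2 (1→11→9→5→10→2→7→3→6→4→12, push 5): res(5,12)=19
after path 3 (1→7→5→12, push 1): res(5,12)=18
after path 4 (1→9→5→12, push 2): res(5,12)=16
after path 5 (1→0→6→4→12, push 4): res(5,12)=16
after path 6 (1→0→10→5→12, push 5): res(5,12)=11
after path 7 (1→11→2→5→12, push 1): res(5,12)=10

Residual capacity of (5,12): 10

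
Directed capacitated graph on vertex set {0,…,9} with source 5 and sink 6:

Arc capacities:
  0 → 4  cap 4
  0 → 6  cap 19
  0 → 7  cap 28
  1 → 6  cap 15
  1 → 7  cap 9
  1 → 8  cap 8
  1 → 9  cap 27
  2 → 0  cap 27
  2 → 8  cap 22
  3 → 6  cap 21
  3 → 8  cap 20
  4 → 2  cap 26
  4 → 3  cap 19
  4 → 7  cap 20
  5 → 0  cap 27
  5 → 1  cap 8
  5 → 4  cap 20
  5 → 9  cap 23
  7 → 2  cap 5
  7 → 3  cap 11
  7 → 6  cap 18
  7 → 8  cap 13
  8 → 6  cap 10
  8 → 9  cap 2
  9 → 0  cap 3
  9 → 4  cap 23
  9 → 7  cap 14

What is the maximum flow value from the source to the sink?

Maximum flow value: 76

augment #1: 5→0→6 bottleneck 19, total now 19
augment #2: 5→1→6 bottleneck 8, total now 27
augment #3: 5→0→7→6 bottleneck 8, total now 35
augment #4: 5→4→3→6 bottleneck 19, total now 54
augment #5: 5→4→7→6 bottleneck 1, total now 55
augment #6: 5→9→7→6 bottleneck 9, total now 64
augment #7: 5→9→7→3→6 bottleneck 2, total now 66
augment #8: 5→9→7→8→6 bottleneck 3, total now 69
augment #9: 5→9→0→7→8→6 bottleneck 3, total now 72
augment #10: 5→9→4→2→8→6 bottleneck 4, total now 76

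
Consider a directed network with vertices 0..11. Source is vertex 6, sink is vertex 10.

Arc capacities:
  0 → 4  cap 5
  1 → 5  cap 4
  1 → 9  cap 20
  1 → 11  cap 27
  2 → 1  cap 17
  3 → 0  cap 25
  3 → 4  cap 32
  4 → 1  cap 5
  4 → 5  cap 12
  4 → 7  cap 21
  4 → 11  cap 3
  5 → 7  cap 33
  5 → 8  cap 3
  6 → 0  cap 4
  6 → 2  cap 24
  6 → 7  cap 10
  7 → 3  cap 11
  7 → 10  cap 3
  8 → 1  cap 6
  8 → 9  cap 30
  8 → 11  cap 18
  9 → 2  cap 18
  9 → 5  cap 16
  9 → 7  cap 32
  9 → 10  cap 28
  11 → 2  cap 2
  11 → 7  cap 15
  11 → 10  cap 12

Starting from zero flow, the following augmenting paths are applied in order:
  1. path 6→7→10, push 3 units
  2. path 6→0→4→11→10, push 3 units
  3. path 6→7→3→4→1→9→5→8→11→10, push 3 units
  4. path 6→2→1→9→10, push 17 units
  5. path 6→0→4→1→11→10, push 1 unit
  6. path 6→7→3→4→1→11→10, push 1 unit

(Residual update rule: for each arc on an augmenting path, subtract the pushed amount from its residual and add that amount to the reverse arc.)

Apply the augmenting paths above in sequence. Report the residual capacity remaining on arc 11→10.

Residual capacity of (11,10): 4

after path 1 (6→7→10, push 3): res(11,10)=12
after path 2 (6→0→4→11→10, push 3): res(11,10)=9
after path 3 (6→7→3→4→1→9→5→8→11→10, push 3): res(11,10)=6
after path 4 (6→2→1→9→10, push 17): res(11,10)=6
after path 5 (6→0→4→1→11→10, push 1): res(11,10)=5
after path 6 (6→7→3→4→1→11→10, push 1): res(11,10)=4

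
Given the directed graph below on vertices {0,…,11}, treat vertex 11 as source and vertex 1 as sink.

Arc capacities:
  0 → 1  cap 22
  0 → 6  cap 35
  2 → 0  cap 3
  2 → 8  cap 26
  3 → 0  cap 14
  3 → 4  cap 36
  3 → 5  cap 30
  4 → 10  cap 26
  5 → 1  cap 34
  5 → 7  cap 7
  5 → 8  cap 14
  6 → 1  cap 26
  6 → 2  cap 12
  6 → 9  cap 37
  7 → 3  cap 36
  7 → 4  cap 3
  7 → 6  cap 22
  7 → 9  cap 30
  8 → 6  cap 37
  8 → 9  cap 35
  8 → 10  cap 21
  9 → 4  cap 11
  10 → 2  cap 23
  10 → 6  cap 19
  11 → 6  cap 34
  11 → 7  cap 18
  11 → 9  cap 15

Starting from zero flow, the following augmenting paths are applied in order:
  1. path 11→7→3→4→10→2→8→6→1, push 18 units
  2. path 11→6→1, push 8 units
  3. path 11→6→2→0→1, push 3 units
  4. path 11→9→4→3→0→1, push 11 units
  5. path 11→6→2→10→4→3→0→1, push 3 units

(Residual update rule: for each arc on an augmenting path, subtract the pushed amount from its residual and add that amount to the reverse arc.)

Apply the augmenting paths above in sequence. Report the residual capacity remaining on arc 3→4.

after path 1 (11→7→3→4→10→2→8→6→1, push 18): res(3,4)=18
after path 2 (11→6→1, push 8): res(3,4)=18
after path 3 (11→6→2→0→1, push 3): res(3,4)=18
after path 4 (11→9→4→3→0→1, push 11): res(3,4)=29
after path 5 (11→6→2→10→4→3→0→1, push 3): res(3,4)=32

Residual capacity of (3,4): 32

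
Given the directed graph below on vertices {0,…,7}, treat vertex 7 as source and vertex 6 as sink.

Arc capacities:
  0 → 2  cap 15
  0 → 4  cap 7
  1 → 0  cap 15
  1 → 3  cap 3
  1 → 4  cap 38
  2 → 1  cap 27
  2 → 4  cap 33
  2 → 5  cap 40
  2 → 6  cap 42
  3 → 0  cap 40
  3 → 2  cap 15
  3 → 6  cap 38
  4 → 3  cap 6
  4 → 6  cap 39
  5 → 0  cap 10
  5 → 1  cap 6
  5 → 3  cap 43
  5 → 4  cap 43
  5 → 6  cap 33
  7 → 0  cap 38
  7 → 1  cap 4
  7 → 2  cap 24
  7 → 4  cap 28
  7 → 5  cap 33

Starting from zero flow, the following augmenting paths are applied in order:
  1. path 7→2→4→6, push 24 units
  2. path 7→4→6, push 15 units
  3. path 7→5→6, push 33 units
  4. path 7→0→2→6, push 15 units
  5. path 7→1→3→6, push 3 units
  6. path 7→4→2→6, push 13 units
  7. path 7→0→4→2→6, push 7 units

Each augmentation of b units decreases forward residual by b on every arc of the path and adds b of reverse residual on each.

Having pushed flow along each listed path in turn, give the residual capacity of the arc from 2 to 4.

after path 1 (7→2→4→6, push 24): res(2,4)=9
after path 2 (7→4→6, push 15): res(2,4)=9
after path 3 (7→5→6, push 33): res(2,4)=9
after path 4 (7→0→2→6, push 15): res(2,4)=9
after path 5 (7→1→3→6, push 3): res(2,4)=9
after path 6 (7→4→2→6, push 13): res(2,4)=22
after path 7 (7→0→4→2→6, push 7): res(2,4)=29

Residual capacity of (2,4): 29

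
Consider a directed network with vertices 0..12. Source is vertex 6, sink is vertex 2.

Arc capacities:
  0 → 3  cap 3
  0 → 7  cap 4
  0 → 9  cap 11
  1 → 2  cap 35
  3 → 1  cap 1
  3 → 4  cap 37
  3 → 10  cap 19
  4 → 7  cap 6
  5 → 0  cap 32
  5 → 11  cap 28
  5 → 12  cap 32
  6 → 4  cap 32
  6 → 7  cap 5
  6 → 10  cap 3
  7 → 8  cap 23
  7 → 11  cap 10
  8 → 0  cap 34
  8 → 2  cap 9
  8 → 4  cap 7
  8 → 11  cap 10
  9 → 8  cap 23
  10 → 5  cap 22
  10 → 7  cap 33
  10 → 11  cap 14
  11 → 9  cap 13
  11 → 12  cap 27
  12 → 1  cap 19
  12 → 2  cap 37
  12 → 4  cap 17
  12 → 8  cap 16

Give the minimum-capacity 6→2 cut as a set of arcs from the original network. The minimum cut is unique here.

augment #1: 6→7→8→2 push 5
augment #2: 6→4→7→8→2 push 4
augment #3: 6→10→5→12→2 push 3
augment #4: 6→4→7→11→12→2 push 2
max flow = 14; residual-reachable set from 6 gives S-side
cut edges (S→T): {(4,7), (6,7), (6,10)} total cap 14

Min-cut arcs: {(4,7), (6,7), (6,10)} (total capacity 14)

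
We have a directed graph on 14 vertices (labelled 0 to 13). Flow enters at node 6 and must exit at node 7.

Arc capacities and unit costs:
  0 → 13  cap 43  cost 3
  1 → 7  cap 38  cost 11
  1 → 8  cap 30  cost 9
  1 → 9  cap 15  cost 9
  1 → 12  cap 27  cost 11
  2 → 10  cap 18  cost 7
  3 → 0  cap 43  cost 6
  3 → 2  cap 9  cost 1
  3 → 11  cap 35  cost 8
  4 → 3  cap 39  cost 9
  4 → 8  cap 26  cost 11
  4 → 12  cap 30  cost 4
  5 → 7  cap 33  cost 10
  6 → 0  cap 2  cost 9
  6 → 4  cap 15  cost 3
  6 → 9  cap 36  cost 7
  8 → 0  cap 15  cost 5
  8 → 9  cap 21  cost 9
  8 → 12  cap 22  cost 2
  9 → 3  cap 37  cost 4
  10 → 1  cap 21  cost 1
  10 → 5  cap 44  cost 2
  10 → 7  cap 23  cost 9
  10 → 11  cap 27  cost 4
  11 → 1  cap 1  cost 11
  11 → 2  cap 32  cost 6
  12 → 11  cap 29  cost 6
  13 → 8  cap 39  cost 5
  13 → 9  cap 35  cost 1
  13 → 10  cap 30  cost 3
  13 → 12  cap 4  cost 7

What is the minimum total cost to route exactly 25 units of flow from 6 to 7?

shortest-cost path #1: 6→0→13→10→7 push 2 @ unit cost 24 (adds 48)
shortest-cost path #2: 6→9→3→2→10→7 push 9 @ unit cost 28 (adds 252)
shortest-cost path #3: 6→9→3→0→13→10→7 push 12 @ unit cost 32 (adds 384)
shortest-cost path #4: 6→4→12→11→1→7 push 1 @ unit cost 35 (adds 35)
shortest-cost path #5: 6→9→3→0→13→10→1→7 push 1 @ unit cost 35 (adds 35)
total cost = 754

Minimum cost for 25 units: 754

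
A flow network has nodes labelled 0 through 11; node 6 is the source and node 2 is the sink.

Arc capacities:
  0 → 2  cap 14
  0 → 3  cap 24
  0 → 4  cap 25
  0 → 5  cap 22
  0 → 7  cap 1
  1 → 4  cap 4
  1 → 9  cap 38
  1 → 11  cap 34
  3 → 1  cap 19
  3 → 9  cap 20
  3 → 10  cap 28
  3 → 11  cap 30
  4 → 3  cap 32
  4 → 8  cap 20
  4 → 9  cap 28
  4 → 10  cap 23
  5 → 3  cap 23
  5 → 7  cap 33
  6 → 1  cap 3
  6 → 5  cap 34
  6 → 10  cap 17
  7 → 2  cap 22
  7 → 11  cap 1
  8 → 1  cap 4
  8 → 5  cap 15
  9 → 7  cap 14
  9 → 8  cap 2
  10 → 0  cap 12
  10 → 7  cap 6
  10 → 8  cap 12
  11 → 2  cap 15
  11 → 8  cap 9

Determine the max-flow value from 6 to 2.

Maximum flow value: 49

augment #1: 6→1→11→2 bottleneck 3, total now 3
augment #2: 6→5→7→2 bottleneck 22, total now 25
augment #3: 6→10→0→2 bottleneck 12, total now 37
augment #4: 6→5→3→11→2 bottleneck 12, total now 49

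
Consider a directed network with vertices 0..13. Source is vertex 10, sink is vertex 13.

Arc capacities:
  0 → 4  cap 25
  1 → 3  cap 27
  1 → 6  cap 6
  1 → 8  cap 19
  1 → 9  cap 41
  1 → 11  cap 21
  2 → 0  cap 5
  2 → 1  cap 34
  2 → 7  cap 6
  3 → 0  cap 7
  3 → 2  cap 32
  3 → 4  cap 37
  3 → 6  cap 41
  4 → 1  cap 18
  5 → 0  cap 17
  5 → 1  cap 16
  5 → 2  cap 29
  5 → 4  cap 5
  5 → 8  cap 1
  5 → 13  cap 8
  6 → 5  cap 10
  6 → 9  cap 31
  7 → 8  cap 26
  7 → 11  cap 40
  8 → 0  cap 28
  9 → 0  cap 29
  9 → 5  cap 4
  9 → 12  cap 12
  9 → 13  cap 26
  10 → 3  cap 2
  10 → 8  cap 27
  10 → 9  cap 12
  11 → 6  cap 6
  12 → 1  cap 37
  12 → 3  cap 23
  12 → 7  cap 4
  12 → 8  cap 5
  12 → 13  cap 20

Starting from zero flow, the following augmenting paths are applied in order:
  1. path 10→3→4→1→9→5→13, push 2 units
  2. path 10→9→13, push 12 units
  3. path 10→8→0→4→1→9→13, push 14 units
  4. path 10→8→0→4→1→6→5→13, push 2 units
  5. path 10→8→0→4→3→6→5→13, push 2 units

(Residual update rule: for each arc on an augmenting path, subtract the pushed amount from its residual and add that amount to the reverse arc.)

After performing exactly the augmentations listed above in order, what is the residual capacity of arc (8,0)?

after path 1 (10→3→4→1→9→5→13, push 2): res(8,0)=28
after path 2 (10→9→13, push 12): res(8,0)=28
after path 3 (10→8→0→4→1→9→13, push 14): res(8,0)=14
after path 4 (10→8→0→4→1→6→5→13, push 2): res(8,0)=12
after path 5 (10→8→0→4→3→6→5→13, push 2): res(8,0)=10

Residual capacity of (8,0): 10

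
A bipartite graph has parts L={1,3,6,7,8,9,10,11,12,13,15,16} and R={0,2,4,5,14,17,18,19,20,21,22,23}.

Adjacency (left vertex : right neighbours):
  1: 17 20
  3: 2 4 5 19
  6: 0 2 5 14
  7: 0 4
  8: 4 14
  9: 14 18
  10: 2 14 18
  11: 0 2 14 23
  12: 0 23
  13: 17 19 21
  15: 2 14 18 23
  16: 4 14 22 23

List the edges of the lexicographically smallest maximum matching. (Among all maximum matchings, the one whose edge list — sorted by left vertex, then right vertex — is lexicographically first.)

|M| = 11 (so the lex-smallest maximum matching has 11 edges)
process left vertices in ascending order; for each, take the smallest-labelled available neighbour that still permits 11 edges overall, or leave it unmatched if none does
lex-smallest matching: {1-17, 3-19, 6-5, 7-0, 8-4, 9-14, 10-2, 11-23, 13-21, 15-18, 16-22}

Lex-smallest maximum matching: {(1,17), (3,19), (6,5), (7,0), (8,4), (9,14), (10,2), (11,23), (13,21), (15,18), (16,22)}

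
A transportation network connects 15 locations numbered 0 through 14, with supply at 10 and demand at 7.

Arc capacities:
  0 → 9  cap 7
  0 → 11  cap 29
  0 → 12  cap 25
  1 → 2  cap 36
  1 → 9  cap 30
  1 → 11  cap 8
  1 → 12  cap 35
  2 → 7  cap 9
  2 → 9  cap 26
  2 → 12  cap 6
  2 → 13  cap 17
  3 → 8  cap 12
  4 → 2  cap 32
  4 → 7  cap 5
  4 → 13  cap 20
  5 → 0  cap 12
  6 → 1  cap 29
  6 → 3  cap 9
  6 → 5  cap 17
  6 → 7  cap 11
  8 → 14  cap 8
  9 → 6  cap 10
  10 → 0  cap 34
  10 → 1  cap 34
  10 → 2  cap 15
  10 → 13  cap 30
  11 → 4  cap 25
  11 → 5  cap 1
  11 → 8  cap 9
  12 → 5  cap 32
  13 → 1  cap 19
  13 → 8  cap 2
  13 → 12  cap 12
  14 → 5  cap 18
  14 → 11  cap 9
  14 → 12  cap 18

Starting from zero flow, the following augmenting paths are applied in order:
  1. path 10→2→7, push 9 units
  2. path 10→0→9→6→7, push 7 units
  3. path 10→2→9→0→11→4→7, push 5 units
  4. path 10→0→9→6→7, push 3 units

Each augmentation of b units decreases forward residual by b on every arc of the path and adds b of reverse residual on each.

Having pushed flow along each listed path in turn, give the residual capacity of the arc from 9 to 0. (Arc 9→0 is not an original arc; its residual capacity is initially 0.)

Residual capacity of (9,0): 5

after path 1 (10→2→7, push 9): res(9,0)=0
after path 2 (10→0→9→6→7, push 7): res(9,0)=7
after path 3 (10→2→9→0→11→4→7, push 5): res(9,0)=2
after path 4 (10→0→9→6→7, push 3): res(9,0)=5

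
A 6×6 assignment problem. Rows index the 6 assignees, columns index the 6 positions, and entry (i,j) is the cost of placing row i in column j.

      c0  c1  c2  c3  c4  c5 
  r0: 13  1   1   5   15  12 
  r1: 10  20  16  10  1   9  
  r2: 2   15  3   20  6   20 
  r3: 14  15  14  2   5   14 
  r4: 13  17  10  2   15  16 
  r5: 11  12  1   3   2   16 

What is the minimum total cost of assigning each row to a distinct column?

Minimum assignment cost: 20

optimal assignment: row0→col1 (cost 1), row1→col5 (cost 9), row2→col0 (cost 2), row3→col4 (cost 5), row4→col3 (cost 2), row5→col2 (cost 1)
total = 1 + 9 + 2 + 5 + 2 + 1 = 20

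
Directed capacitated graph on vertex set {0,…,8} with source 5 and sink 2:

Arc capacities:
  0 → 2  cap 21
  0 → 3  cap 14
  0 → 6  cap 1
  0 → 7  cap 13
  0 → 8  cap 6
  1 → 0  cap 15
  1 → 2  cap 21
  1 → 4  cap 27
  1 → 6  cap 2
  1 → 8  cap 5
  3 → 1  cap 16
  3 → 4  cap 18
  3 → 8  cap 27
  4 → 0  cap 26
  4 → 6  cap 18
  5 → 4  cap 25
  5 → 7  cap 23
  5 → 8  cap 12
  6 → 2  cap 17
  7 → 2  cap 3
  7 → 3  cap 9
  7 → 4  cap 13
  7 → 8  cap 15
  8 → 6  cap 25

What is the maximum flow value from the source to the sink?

augment #1: 5→7→2 bottleneck 3, total now 3
augment #2: 5→4→0→2 bottleneck 21, total now 24
augment #3: 5→4→6→2 bottleneck 4, total now 28
augment #4: 5→8→6→2 bottleneck 12, total now 40
augment #5: 5→7→3→1→2 bottleneck 9, total now 49
augment #6: 5→7→4→6→2 bottleneck 1, total now 50
augment #7: 5→7→4→0→3→1→2 bottleneck 5, total now 55

Maximum flow value: 55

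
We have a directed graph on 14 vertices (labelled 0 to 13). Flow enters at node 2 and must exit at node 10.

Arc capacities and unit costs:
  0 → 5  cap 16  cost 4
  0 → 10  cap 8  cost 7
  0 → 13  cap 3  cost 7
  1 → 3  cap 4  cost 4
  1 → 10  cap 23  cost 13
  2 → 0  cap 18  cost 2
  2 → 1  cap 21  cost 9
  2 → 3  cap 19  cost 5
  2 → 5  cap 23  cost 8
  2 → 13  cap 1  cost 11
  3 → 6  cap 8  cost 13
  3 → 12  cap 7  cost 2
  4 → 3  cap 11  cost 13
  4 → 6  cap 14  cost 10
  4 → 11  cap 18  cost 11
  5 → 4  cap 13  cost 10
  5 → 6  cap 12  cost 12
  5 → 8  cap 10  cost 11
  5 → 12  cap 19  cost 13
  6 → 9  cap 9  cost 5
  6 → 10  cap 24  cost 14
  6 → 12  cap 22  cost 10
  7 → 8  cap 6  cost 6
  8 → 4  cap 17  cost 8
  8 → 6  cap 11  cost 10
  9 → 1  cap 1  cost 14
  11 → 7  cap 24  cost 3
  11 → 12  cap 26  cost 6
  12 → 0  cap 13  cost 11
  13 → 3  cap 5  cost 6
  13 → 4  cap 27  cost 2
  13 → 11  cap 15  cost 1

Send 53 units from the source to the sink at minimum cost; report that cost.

Minimum cost for 53 units: 1326

shortest-cost path #1: 2→0→10 push 8 @ unit cost 9 (adds 72)
shortest-cost path #2: 2→1→10 push 21 @ unit cost 22 (adds 462)
shortest-cost path #3: 2→3→6→10 push 8 @ unit cost 32 (adds 256)
shortest-cost path #4: 2→0→5→6→10 push 10 @ unit cost 32 (adds 320)
shortest-cost path #5: 2→5→6→10 push 2 @ unit cost 34 (adds 68)
shortest-cost path #6: 2→13→4→6→10 push 1 @ unit cost 37 (adds 37)
shortest-cost path #7: 2→5→0→13→4→6→10 push 3 @ unit cost 37 (adds 111)
total cost = 1326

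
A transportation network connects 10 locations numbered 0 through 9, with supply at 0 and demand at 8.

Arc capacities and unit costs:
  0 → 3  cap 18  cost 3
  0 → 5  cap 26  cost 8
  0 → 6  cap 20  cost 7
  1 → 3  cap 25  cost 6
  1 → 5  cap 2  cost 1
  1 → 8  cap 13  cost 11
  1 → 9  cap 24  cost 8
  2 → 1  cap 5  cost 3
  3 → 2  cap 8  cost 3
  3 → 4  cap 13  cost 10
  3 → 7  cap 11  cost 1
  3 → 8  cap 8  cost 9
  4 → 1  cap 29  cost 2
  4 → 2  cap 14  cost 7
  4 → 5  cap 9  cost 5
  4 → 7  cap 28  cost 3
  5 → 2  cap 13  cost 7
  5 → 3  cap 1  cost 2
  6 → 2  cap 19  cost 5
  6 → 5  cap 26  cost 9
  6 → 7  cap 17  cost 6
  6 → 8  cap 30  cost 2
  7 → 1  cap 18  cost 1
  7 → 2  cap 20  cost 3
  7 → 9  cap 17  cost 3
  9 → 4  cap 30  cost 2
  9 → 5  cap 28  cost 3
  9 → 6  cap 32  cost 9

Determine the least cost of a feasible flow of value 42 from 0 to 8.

shortest-cost path #1: 0→6→8 push 20 @ unit cost 9 (adds 180)
shortest-cost path #2: 0→3→8 push 8 @ unit cost 12 (adds 96)
shortest-cost path #3: 0→3→7→1→8 push 10 @ unit cost 16 (adds 160)
shortest-cost path #4: 0→5→3→7→1→8 push 1 @ unit cost 23 (adds 23)
shortest-cost path #5: 0→5→2→1→8 push 2 @ unit cost 29 (adds 58)
shortest-cost path #6: 0→5→2→1→7→9→6→8 push 1 @ unit cost 31 (adds 31)
total cost = 548

Minimum cost for 42 units: 548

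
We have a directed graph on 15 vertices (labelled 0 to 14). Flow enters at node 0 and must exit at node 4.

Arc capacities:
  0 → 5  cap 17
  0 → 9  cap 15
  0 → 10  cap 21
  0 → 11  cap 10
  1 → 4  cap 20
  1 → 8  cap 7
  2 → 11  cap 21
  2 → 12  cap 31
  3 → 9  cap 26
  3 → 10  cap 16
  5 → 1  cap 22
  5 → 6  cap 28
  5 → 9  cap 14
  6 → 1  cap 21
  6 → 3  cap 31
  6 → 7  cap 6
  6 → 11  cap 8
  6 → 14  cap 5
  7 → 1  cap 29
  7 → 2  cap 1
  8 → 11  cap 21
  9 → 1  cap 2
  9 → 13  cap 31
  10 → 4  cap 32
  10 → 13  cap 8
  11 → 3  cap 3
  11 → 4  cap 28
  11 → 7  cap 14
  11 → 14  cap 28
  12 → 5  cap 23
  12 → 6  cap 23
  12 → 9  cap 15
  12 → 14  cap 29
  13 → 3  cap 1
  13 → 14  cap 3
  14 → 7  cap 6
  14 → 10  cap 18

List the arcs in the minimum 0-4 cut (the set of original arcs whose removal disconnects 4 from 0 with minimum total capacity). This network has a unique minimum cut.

Min-cut arcs: {(0,5), (0,10), (0,11), (9,1), (13,3), (13,14)} (total capacity 54)

augment #1: 0→10→4 push 21
augment #2: 0→11→4 push 10
augment #3: 0→5→1→4 push 17
augment #4: 0→9→1→4 push 2
augment #5: 0→9→13→3→10→4 push 1
augment #6: 0→9→13→14→10→4 push 3
max flow = 54; residual-reachable set from 0 gives S-side
cut edges (S→T): {(0,5), (0,10), (0,11), (9,1), (13,3), (13,14)} total cap 54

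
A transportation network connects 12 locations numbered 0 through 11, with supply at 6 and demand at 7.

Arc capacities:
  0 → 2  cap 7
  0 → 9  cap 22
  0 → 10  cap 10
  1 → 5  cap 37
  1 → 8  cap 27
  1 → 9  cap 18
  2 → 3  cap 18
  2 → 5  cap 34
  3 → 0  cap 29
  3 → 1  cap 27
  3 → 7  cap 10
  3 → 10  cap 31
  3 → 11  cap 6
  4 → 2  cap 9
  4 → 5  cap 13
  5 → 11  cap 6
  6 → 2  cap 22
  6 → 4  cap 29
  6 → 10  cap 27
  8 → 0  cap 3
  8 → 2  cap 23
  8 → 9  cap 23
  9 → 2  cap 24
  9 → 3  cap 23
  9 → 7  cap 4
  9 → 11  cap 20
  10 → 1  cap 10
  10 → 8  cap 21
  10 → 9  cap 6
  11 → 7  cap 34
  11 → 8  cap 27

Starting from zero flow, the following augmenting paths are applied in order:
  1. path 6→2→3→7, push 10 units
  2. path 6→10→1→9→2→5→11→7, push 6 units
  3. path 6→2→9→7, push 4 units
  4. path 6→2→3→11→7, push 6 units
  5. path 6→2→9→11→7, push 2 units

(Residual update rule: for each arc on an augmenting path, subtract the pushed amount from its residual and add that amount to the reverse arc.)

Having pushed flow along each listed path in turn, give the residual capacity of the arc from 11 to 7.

after path 1 (6→2→3→7, push 10): res(11,7)=34
after path 2 (6→10→1→9→2→5→11→7, push 6): res(11,7)=28
after path 3 (6→2→9→7, push 4): res(11,7)=28
after path 4 (6→2→3→11→7, push 6): res(11,7)=22
after path 5 (6→2→9→11→7, push 2): res(11,7)=20

Residual capacity of (11,7): 20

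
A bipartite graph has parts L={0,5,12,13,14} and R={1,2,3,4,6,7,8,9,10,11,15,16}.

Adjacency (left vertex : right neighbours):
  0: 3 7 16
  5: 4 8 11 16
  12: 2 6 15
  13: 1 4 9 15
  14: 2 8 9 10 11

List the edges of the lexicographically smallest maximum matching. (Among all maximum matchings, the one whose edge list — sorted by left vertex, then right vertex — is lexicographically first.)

|M| = 5 (so the lex-smallest maximum matching has 5 edges)
process left vertices in ascending order; for each, take the smallest-labelled available neighbour that still permits 5 edges overall, or leave it unmatched if none does
lex-smallest matching: {0-3, 5-4, 12-2, 13-1, 14-8}

Lex-smallest maximum matching: {(0,3), (5,4), (12,2), (13,1), (14,8)}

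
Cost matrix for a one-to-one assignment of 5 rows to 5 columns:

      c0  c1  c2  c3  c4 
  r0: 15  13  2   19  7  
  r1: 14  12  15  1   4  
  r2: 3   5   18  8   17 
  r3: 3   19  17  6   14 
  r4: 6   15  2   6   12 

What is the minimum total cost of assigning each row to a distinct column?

Minimum assignment cost: 18

optimal assignment: row0→col4 (cost 7), row1→col3 (cost 1), row2→col1 (cost 5), row3→col0 (cost 3), row4→col2 (cost 2)
total = 7 + 1 + 5 + 3 + 2 = 18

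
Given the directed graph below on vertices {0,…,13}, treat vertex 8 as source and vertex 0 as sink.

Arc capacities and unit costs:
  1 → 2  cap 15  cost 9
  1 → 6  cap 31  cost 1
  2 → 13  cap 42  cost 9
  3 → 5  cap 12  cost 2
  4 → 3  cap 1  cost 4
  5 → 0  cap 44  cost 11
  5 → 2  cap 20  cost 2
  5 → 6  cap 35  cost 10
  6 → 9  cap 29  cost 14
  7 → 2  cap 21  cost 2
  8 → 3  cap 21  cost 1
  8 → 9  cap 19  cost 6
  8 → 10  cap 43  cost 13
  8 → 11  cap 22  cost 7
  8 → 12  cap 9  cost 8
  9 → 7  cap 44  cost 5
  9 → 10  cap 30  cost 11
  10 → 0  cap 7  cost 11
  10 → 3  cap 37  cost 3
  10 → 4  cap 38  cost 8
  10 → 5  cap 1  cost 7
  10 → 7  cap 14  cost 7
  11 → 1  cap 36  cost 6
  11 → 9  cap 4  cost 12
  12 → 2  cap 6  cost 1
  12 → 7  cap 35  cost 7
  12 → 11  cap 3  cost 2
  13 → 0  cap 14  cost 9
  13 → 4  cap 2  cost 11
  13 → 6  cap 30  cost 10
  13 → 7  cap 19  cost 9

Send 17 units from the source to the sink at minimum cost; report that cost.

Minimum cost for 17 units: 288

shortest-cost path #1: 8→3→5→0 push 12 @ unit cost 14 (adds 168)
shortest-cost path #2: 8→10→0 push 5 @ unit cost 24 (adds 120)
total cost = 288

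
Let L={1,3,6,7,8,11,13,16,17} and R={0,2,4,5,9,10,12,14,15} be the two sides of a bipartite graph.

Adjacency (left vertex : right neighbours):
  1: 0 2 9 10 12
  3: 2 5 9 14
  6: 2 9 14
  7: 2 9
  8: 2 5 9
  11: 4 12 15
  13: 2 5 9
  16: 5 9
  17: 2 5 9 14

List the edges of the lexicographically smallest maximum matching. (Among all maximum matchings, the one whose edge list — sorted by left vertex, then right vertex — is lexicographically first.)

Lex-smallest maximum matching: {(1,0), (3,2), (6,9), (8,5), (11,4), (17,14)}

|M| = 6 (so the lex-smallest maximum matching has 6 edges)
process left vertices in ascending order; for each, take the smallest-labelled available neighbour that still permits 6 edges overall, or leave it unmatched if none does
lex-smallest matching: {1-0, 3-2, 6-9, 8-5, 11-4, 17-14}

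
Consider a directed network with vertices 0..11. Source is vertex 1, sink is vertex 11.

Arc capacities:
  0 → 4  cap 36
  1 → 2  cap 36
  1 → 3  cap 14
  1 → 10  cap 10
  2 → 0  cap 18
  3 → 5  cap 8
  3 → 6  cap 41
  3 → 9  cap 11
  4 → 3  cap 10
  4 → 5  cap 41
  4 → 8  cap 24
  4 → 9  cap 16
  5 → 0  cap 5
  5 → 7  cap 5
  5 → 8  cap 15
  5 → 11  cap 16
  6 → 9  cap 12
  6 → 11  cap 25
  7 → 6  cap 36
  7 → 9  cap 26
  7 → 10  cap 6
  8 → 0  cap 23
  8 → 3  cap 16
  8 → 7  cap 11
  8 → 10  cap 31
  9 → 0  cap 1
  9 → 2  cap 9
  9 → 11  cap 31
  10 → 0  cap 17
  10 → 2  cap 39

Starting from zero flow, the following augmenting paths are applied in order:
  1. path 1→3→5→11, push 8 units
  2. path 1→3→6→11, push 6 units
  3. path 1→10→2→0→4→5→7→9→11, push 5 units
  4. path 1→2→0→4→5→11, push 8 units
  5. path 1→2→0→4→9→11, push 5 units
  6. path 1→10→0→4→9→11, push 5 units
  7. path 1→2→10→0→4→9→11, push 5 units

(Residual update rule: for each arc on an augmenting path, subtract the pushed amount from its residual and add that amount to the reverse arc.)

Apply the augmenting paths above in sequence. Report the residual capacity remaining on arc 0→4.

after path 1 (1→3→5→11, push 8): res(0,4)=36
after path 2 (1→3→6→11, push 6): res(0,4)=36
after path 3 (1→10→2→0→4→5→7→9→11, push 5): res(0,4)=31
after path 4 (1→2→0→4→5→11, push 8): res(0,4)=23
after path 5 (1→2→0→4→9→11, push 5): res(0,4)=18
after path 6 (1→10→0→4→9→11, push 5): res(0,4)=13
after path 7 (1→2→10→0→4→9→11, push 5): res(0,4)=8

Residual capacity of (0,4): 8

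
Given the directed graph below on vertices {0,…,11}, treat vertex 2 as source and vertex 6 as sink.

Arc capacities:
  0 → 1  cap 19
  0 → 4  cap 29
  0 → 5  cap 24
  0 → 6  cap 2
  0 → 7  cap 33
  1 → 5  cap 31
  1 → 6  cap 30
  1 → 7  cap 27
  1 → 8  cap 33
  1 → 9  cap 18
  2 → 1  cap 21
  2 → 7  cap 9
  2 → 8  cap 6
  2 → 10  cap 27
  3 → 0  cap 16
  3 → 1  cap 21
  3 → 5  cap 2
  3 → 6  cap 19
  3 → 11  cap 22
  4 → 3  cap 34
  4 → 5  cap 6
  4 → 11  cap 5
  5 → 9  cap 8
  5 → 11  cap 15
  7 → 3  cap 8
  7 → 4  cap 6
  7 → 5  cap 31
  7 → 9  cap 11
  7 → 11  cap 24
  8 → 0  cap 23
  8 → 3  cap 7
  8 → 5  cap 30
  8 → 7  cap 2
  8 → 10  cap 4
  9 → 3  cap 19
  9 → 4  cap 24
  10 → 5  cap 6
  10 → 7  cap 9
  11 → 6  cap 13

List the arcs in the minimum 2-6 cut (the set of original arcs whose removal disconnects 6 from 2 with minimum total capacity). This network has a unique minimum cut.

Min-cut arcs: {(2,1), (2,7), (2,8), (10,5), (10,7)} (total capacity 51)

augment #1: 2→1→6 push 21
augment #2: 2→7→3→6 push 8
augment #3: 2→7→11→6 push 1
augment #4: 2→8→0→6 push 2
augment #5: 2→8→3→6 push 4
augment #6: 2→10→5→11→6 push 6
augment #7: 2→10→7→11→6 push 6
augment #8: 2→10→7→4→3→6 push 3
max flow = 51; residual-reachable set from 2 gives S-side
cut edges (S→T): {(2,1), (2,7), (2,8), (10,5), (10,7)} total cap 51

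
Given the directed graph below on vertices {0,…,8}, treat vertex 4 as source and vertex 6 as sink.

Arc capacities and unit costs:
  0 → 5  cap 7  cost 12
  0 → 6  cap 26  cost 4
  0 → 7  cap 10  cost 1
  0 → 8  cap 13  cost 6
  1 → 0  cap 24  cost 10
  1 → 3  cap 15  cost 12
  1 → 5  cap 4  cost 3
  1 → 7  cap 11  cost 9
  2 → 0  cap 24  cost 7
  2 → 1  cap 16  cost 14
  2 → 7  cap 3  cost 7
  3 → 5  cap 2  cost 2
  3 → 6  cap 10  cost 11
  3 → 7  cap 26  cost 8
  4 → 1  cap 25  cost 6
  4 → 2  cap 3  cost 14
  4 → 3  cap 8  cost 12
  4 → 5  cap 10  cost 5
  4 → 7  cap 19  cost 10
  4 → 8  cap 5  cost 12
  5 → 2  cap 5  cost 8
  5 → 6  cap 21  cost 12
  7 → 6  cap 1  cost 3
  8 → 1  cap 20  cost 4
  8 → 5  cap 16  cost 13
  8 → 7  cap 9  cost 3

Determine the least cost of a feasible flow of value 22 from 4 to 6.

shortest-cost path #1: 4→7→6 push 1 @ unit cost 13 (adds 13)
shortest-cost path #2: 4→5→6 push 10 @ unit cost 17 (adds 170)
shortest-cost path #3: 4→1→0→6 push 11 @ unit cost 20 (adds 220)
total cost = 403

Minimum cost for 22 units: 403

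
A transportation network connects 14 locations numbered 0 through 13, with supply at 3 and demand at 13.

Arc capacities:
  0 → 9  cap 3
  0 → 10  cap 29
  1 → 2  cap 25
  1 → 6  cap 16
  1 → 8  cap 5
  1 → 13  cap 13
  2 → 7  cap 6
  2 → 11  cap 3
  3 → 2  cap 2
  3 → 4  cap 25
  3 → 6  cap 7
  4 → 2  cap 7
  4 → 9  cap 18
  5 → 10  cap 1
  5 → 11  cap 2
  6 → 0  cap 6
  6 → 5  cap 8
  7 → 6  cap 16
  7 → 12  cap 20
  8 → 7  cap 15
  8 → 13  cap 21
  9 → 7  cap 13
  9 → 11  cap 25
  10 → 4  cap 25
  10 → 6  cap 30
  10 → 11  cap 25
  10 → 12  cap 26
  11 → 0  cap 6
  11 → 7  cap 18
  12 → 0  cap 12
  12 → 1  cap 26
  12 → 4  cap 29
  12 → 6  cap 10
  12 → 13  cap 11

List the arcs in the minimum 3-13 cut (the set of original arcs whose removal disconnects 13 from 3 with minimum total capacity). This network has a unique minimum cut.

augment #1: 3→2→7→12→13 push 2
augment #2: 3→4→2→7→12→13 push 4
augment #3: 3→4→9→7→12→13 push 5
augment #4: 3→4→9→7→12→1→13 push 8
augment #5: 3→6→0→10→12→1→13 push 5
augment #6: 3→6→0→10→12→1→8→13 push 1
augment #7: 3→6→5→10→12→1→8→13 push 1
augment #8: 3→4→2→11→7→12→1→8→13 push 1
augment #9: 3→4→2→11→0→10→12→1→8→13 push 2
max flow = 29; residual-reachable set from 3 gives S-side
cut edges (S→T): {(1,8), (1,13), (12,13)} total cap 29

Min-cut arcs: {(1,8), (1,13), (12,13)} (total capacity 29)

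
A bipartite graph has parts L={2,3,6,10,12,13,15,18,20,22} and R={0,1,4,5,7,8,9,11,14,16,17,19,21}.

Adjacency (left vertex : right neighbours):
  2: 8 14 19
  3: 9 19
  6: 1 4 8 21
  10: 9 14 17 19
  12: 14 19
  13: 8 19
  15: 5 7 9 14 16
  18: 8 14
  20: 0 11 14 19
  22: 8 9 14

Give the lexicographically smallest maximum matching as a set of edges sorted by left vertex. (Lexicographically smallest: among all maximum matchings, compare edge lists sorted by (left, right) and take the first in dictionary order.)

Lex-smallest maximum matching: {(2,8), (3,9), (6,1), (10,17), (12,14), (13,19), (15,5), (20,0)}

|M| = 8 (so the lex-smallest maximum matching has 8 edges)
process left vertices in ascending order; for each, take the smallest-labelled available neighbour that still permits 8 edges overall, or leave it unmatched if none does
lex-smallest matching: {2-8, 3-9, 6-1, 10-17, 12-14, 13-19, 15-5, 20-0}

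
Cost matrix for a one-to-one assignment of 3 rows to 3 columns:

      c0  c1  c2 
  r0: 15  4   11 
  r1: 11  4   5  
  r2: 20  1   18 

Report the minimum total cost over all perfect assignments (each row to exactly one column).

optimal assignment: row0→col0 (cost 15), row1→col2 (cost 5), row2→col1 (cost 1)
total = 15 + 5 + 1 = 21

Minimum assignment cost: 21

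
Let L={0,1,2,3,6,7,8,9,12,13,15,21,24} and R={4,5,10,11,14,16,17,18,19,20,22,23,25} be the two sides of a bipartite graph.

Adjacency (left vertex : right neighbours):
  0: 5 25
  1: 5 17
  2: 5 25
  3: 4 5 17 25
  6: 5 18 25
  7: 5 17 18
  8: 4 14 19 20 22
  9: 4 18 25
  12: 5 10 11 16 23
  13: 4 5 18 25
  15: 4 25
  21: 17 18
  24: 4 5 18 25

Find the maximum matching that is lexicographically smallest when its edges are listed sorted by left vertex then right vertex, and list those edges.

|M| = 7 (so the lex-smallest maximum matching has 7 edges)
process left vertices in ascending order; for each, take the smallest-labelled available neighbour that still permits 7 edges overall, or leave it unmatched if none does
lex-smallest matching: {0-5, 1-17, 2-25, 3-4, 6-18, 8-14, 12-10}

Lex-smallest maximum matching: {(0,5), (1,17), (2,25), (3,4), (6,18), (8,14), (12,10)}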